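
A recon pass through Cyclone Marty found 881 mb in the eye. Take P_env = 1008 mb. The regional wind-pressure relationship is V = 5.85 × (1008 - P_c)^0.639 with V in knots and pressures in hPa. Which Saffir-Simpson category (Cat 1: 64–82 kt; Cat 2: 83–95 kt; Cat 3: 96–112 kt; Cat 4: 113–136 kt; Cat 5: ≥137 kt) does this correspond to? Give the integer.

ΔP = 1008 − 881 = 127 mb.
V ≈ 5.85 × 127^0.639 = 5.85 × 22.10 ≈ 129 kt.
129 kt falls in the Category 4 band.

4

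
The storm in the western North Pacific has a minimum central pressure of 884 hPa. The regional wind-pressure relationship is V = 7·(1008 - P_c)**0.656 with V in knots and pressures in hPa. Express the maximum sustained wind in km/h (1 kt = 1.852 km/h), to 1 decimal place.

306.2 km/h

ΔP = 1008 − 884 = 124 hPa.
V ≈ 7 × 124^0.656 = 7 × 23.620 ≈ 165.342 kt.
165.342 × 1.852 ≈ 306.21 km/h → 306.2 km/h.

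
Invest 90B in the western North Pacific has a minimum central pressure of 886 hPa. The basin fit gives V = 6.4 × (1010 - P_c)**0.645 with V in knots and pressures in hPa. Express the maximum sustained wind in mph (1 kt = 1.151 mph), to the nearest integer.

165 mph

ΔP = 1010 − 886 = 124 hPa.
V ≈ 6.4 × 124^0.645 = 6.4 × 22.400 ≈ 143.363 kt.
143.363 × 1.151 ≈ 165.01 mph → 165 mph.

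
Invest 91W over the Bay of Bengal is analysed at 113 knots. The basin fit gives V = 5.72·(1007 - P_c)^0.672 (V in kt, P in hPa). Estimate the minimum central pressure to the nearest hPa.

922 hPa

ΔP = (V / 5.72)^(1/0.672) = (113/5.72)^1.488.
113/5.72 = 19.755; 19.755^1.488 ≈ 84.74 hPa.
P_c = 1007 − 84.74 = 922.26 ≈ 922 hPa.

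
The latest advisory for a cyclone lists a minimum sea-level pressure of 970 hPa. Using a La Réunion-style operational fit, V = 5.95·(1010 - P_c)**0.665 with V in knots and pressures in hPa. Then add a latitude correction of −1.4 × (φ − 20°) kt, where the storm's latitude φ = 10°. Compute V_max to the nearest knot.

ΔP = 1010 − 970 = 40 hPa.
40^0.665 ≈ 11.624.
V ≈ 5.95 × 11.624 ≈ 69.2 kt.
Latitude correction: −1.4 × (10 − 20) = 14 kt.
Corrected V ≈ 83.2 kt → 83 kt.

83 kt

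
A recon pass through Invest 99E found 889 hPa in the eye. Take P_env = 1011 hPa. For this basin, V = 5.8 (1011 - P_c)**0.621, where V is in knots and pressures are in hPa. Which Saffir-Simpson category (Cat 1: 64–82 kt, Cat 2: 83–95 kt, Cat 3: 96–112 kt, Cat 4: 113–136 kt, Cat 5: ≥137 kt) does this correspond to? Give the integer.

4

ΔP = 1011 − 889 = 122 hPa.
V ≈ 5.8 × 122^0.621 = 5.8 × 19.75 ≈ 115 kt.
115 kt falls in the Category 4 band.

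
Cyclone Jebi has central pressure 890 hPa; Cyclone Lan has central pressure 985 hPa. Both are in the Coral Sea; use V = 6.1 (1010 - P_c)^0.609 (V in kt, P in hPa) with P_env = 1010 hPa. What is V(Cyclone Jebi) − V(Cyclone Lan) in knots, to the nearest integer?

69 kt

Cyclone Jebi: ΔP = 120; V ≈ 6.1 × 120^0.609 ≈ 112.60 kt.
Cyclone Lan: ΔP = 25; V ≈ 6.1 × 25^0.609 ≈ 43.32 kt.
Difference ≈ 112.60 − 43.32 = 69.28 → 69 kt.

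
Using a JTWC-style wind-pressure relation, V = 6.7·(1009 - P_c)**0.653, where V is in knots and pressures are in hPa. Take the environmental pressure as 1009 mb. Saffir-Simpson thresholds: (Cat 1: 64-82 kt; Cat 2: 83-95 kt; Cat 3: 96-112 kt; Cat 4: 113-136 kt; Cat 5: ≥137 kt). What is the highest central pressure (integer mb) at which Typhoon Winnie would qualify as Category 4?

Category 4 begins at V = 113 kt.
Required ΔP = (113/6.7)^(1/0.653) = 16.866^1.531 ≈ 75.69 mb.
P_c ≤ 1009 − 75.69 = 933.31, so the highest integer P_c is 933 mb.

933 mb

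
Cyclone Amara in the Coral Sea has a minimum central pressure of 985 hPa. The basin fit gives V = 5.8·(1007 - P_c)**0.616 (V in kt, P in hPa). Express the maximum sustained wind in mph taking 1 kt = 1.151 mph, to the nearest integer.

45 mph

ΔP = 1007 − 985 = 22 hPa.
V ≈ 5.8 × 22^0.616 = 5.8 × 6.713 ≈ 38.937 kt.
38.937 × 1.151 ≈ 44.82 mph → 45 mph.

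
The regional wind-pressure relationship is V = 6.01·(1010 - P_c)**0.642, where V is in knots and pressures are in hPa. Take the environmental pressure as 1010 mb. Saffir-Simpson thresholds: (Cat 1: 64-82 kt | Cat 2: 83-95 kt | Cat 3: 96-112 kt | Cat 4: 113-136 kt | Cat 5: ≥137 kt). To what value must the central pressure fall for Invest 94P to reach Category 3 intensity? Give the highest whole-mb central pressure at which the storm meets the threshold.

Category 3 begins at V = 96 kt.
Required ΔP = (96/6.01)^(1/0.642) = 15.973^1.558 ≈ 74.89 mb.
P_c ≤ 1010 − 74.89 = 935.11, so the highest integer P_c is 935 mb.

935 mb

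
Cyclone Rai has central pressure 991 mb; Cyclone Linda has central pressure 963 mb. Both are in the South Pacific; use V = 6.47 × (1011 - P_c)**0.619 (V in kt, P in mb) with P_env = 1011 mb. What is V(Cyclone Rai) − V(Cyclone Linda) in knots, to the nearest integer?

Cyclone Rai: ΔP = 20; V ≈ 6.47 × 20^0.619 ≈ 41.33 kt.
Cyclone Linda: ΔP = 48; V ≈ 6.47 × 48^0.619 ≈ 71.05 kt.
Difference ≈ 41.33 − 71.05 = -29.72 → -30 kt.

-30 kt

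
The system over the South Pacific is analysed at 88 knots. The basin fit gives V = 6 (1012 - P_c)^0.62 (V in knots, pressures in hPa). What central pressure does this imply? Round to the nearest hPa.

936 hPa

ΔP = (V / 6)^(1/0.62) = (88/6)^1.613.
88/6 = 14.667; 14.667^1.613 ≈ 76.06 hPa.
P_c = 1012 − 76.06 = 935.94 ≈ 936 hPa.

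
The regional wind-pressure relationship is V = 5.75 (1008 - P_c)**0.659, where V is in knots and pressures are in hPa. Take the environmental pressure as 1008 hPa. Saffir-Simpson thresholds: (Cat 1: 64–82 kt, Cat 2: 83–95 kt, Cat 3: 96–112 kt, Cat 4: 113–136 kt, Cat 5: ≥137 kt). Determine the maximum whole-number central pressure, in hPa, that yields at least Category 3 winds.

936 hPa

Category 3 begins at V = 96 kt.
Required ΔP = (96/5.75)^(1/0.659) = 16.696^1.517 ≈ 71.65 hPa.
P_c ≤ 1008 − 71.65 = 936.35, so the highest integer P_c is 936 hPa.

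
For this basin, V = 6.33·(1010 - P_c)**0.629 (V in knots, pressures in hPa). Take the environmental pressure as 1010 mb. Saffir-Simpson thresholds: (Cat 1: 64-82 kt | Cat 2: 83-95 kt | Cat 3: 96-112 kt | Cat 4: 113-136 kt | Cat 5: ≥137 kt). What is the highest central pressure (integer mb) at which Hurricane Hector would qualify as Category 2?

950 mb

Category 2 begins at V = 83 kt.
Required ΔP = (83/6.33)^(1/0.629) = 13.112^1.590 ≈ 59.83 mb.
P_c ≤ 1010 − 59.83 = 950.17, so the highest integer P_c is 950 mb.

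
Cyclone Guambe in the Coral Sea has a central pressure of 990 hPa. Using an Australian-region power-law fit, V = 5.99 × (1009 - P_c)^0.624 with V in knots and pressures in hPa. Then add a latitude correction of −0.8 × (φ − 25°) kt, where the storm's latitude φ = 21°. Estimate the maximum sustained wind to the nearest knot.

41 kt

ΔP = 1009 − 990 = 19 hPa.
19^0.624 ≈ 6.280.
V ≈ 5.99 × 6.280 ≈ 37.6 kt.
Latitude correction: −0.8 × (21 − 25) = 3.2 kt.
Corrected V ≈ 40.8 kt → 41 kt.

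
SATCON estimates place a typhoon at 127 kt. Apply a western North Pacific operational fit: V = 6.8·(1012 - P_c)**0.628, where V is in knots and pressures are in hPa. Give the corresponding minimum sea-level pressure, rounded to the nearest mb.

906 mb

ΔP = (V / 6.8)^(1/0.628) = (127/6.8)^1.592.
127/6.8 = 18.676; 18.676^1.592 ≈ 105.77 mb.
P_c = 1012 − 105.77 = 906.23 ≈ 906 mb.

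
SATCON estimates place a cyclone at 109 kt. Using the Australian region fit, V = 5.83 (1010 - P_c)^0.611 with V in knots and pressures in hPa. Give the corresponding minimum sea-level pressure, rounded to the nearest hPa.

889 hPa

ΔP = (V / 5.83)^(1/0.611) = (109/5.83)^1.637.
109/5.83 = 18.696; 18.696^1.637 ≈ 120.62 hPa.
P_c = 1010 − 120.62 = 889.38 ≈ 889 hPa.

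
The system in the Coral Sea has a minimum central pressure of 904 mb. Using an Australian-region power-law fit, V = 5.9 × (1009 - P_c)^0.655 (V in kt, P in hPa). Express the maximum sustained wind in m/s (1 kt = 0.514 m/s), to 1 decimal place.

63.9 m/s

ΔP = 1009 − 904 = 105 mb.
V ≈ 5.9 × 105^0.655 = 5.9 × 21.080 ≈ 124.374 kt.
124.374 × 0.514 ≈ 63.93 m/s → 63.9 m/s.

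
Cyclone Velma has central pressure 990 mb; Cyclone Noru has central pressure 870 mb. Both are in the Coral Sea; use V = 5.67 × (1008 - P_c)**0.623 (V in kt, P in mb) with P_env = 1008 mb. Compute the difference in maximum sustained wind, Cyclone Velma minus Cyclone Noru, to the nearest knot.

Cyclone Velma: ΔP = 18; V ≈ 5.67 × 18^0.623 ≈ 34.33 kt.
Cyclone Noru: ΔP = 138; V ≈ 5.67 × 138^0.623 ≈ 122.10 kt.
Difference ≈ 34.33 − 122.10 = -87.77 → -88 kt.

-88 kt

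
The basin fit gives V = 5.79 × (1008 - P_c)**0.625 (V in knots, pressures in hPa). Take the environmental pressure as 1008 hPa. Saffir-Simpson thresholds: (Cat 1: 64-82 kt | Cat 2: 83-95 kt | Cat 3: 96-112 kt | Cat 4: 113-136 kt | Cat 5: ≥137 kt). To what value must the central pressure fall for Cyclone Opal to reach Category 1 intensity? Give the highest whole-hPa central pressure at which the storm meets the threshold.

961 hPa

Category 1 begins at V = 64 kt.
Required ΔP = (64/5.79)^(1/0.625) = 11.054^1.600 ≈ 46.73 hPa.
P_c ≤ 1008 − 46.73 = 961.27, so the highest integer P_c is 961 hPa.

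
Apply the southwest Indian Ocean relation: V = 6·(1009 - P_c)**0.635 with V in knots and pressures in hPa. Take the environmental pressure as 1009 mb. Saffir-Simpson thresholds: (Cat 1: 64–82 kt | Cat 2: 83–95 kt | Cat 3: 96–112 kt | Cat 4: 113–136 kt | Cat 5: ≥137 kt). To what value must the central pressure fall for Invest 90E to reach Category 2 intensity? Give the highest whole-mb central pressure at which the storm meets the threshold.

946 mb

Category 2 begins at V = 83 kt.
Required ΔP = (83/6)^(1/0.635) = 13.833^1.575 ≈ 62.62 mb.
P_c ≤ 1009 − 62.62 = 946.38, so the highest integer P_c is 946 mb.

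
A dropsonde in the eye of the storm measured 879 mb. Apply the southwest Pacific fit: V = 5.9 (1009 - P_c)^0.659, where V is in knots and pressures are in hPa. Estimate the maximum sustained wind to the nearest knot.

ΔP = 1009 − 879 = 130 mb.
130^0.659 ≈ 24.722.
V ≈ 5.9 × 24.722 ≈ 145.9 kt.

146 kt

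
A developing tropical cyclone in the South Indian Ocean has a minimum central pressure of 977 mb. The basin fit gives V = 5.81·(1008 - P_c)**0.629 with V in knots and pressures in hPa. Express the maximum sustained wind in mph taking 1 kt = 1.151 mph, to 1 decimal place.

ΔP = 1008 − 977 = 31 mb.
V ≈ 5.81 × 31^0.629 = 5.81 × 8.671 ≈ 50.378 kt.
50.378 × 1.151 ≈ 57.99 mph → 58.0 mph.

58.0 mph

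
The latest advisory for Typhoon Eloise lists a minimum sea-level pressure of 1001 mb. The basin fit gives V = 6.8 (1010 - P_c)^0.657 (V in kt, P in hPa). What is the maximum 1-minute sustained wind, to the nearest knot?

29 kt

ΔP = 1010 − 1001 = 9 mb.
9^0.657 ≈ 4.236.
V ≈ 6.8 × 4.236 ≈ 28.8 kt.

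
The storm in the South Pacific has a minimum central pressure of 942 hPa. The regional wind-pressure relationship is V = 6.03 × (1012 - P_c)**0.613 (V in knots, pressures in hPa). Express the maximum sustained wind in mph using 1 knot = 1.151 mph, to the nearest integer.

94 mph

ΔP = 1012 − 942 = 70 hPa.
V ≈ 6.03 × 70^0.613 = 6.03 × 13.522 ≈ 81.538 kt.
81.538 × 1.151 ≈ 93.85 mph → 94 mph.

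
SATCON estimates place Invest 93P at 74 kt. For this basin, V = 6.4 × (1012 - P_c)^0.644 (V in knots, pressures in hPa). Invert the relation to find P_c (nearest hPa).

967 hPa

ΔP = (V / 6.4)^(1/0.644) = (74/6.4)^1.553.
74/6.4 = 11.562; 11.562^1.553 ≈ 44.74 hPa.
P_c = 1012 − 44.74 = 967.26 ≈ 967 hPa.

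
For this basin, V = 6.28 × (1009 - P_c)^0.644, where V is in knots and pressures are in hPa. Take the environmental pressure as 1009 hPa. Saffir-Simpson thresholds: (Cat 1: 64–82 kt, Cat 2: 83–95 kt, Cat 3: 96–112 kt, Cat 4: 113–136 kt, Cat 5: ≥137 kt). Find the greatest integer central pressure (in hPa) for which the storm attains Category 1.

972 hPa

Category 1 begins at V = 64 kt.
Required ΔP = (64/6.28)^(1/0.644) = 10.191^1.553 ≈ 36.78 hPa.
P_c ≤ 1009 − 36.78 = 972.22, so the highest integer P_c is 972 hPa.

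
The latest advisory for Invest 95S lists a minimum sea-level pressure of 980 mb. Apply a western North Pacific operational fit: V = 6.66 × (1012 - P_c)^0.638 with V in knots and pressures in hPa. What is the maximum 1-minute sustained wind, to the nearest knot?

ΔP = 1012 − 980 = 32 mb.
32^0.638 ≈ 9.126.
V ≈ 6.66 × 9.126 ≈ 60.8 kt.

61 kt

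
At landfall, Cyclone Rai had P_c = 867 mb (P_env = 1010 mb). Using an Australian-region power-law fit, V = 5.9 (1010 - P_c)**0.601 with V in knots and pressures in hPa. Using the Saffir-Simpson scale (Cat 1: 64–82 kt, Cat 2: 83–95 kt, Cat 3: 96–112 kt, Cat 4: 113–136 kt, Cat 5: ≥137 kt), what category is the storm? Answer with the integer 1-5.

4

ΔP = 1010 − 867 = 143 mb.
V ≈ 5.9 × 143^0.601 = 5.9 × 19.74 ≈ 116 kt.
116 kt falls in the Category 4 band.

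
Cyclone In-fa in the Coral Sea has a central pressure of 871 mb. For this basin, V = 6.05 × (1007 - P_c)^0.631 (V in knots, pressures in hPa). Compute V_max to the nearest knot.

ΔP = 1007 − 871 = 136 mb.
136^0.631 ≈ 22.195.
V ≈ 6.05 × 22.195 ≈ 134.3 kt.

134 kt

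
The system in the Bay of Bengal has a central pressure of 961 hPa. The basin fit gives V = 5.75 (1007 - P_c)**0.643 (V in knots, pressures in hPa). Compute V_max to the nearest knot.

ΔP = 1007 − 961 = 46 hPa.
46^0.643 ≈ 11.726.
V ≈ 5.75 × 11.726 ≈ 67.4 kt.

67 kt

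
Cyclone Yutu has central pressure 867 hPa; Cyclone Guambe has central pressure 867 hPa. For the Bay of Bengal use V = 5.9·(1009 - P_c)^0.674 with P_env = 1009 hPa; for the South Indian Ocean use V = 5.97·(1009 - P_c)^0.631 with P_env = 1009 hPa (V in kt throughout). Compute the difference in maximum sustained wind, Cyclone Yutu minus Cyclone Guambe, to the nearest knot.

30 kt

Cyclone Yutu: ΔP = 142; V ≈ 5.9 × 142^0.674 ≈ 166.53 kt.
Cyclone Guambe: ΔP = 142; V ≈ 5.97 × 142^0.631 ≈ 136.17 kt.
Difference ≈ 166.53 − 136.17 = 30.36 → 30 kt.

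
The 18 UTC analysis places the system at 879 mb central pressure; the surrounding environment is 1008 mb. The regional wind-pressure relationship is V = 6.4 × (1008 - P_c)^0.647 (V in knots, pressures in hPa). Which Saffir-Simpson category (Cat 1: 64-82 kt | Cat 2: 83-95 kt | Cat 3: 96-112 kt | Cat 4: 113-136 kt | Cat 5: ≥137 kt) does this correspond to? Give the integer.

5

ΔP = 1008 − 879 = 129 mb.
V ≈ 6.4 × 129^0.647 = 6.4 × 23.20 ≈ 149 kt.
149 kt falls in the Category 5 band.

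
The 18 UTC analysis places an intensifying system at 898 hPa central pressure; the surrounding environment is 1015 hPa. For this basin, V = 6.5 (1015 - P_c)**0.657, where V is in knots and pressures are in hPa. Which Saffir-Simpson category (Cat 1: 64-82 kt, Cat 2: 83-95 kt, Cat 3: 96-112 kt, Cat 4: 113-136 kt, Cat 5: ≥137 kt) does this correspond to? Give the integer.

ΔP = 1015 − 898 = 117 hPa.
V ≈ 6.5 × 117^0.657 = 6.5 × 22.85 ≈ 148 kt.
148 kt falls in the Category 5 band.

5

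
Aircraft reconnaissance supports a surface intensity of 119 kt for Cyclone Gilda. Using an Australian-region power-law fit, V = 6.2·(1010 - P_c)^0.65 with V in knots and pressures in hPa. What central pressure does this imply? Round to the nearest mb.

916 mb

ΔP = (V / 6.2)^(1/0.65) = (119/6.2)^1.538.
119/6.2 = 19.194; 19.194^1.538 ≈ 94.21 mb.
P_c = 1010 − 94.21 = 915.79 ≈ 916 mb.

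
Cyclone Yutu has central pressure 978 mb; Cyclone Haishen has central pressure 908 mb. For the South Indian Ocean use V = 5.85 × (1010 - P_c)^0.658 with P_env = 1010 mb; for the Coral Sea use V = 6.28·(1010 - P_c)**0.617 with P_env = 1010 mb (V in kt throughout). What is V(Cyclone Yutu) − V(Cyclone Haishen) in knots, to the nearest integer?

-52 kt

Cyclone Yutu: ΔP = 32; V ≈ 5.85 × 32^0.658 ≈ 57.22 kt.
Cyclone Haishen: ΔP = 102; V ≈ 6.28 × 102^0.617 ≈ 108.96 kt.
Difference ≈ 57.22 − 108.96 = -51.74 → -52 kt.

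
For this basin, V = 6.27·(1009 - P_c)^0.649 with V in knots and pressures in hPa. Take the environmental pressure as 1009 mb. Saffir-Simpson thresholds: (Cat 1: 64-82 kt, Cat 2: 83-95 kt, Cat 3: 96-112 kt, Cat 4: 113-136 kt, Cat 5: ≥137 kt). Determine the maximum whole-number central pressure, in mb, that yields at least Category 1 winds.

973 mb

Category 1 begins at V = 64 kt.
Required ΔP = (64/6.27)^(1/0.649) = 10.207^1.541 ≈ 35.86 mb.
P_c ≤ 1009 − 35.86 = 973.14, so the highest integer P_c is 973 mb.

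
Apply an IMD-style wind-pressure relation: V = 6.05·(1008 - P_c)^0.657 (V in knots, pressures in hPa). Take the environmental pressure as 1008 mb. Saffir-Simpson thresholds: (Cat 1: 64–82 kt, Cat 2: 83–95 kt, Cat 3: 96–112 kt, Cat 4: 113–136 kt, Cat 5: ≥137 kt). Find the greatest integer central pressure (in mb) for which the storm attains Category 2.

954 mb

Category 2 begins at V = 83 kt.
Required ΔP = (83/6.05)^(1/0.657) = 13.719^1.522 ≈ 53.84 mb.
P_c ≤ 1008 − 53.84 = 954.16, so the highest integer P_c is 954 mb.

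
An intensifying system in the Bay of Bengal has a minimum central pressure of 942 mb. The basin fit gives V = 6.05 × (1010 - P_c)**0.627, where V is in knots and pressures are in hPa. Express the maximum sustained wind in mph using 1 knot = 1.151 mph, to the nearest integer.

ΔP = 1010 − 942 = 68 mb.
V ≈ 6.05 × 68^0.627 = 6.05 × 14.092 ≈ 85.259 kt.
85.259 × 1.151 ≈ 98.13 mph → 98 mph.

98 mph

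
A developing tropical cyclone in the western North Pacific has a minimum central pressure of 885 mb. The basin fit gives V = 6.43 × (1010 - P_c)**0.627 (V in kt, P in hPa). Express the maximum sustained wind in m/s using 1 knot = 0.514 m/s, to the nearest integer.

ΔP = 1010 − 885 = 125 mb.
V ≈ 6.43 × 125^0.627 = 6.43 × 20.643 ≈ 132.731 kt.
132.731 × 0.514 ≈ 68.22 m/s → 68 m/s.

68 m/s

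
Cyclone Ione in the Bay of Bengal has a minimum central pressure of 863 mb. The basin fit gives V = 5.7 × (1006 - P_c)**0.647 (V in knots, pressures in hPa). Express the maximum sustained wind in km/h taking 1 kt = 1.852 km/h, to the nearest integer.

262 km/h

ΔP = 1006 − 863 = 143 mb.
V ≈ 5.7 × 143^0.647 = 5.7 × 24.803 ≈ 141.377 kt.
141.377 × 1.852 ≈ 261.83 km/h → 262 km/h.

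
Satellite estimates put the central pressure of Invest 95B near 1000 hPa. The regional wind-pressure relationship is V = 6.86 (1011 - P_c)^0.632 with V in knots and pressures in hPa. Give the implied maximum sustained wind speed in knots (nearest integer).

31 kt

ΔP = 1011 − 1000 = 11 hPa.
11^0.632 ≈ 4.552.
V ≈ 6.86 × 4.552 ≈ 31.2 kt.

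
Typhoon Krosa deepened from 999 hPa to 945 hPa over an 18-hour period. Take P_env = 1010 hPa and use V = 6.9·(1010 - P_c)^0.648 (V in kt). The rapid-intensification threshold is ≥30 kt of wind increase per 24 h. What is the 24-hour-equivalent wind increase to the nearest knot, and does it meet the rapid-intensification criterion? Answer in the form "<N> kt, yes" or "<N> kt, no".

V₁: ΔP = 11, V ≈ 6.9 × 11^0.648 ≈ 32.63 kt.
V₂: ΔP = 65, V ≈ 6.9 × 65^0.648 ≈ 103.19 kt.
ΔV over 18 h = 70.56 kt → 24 h equivalent = 70.56 × 24/18 ≈ 94.08 kt.
94 kt ≥ 30 kt ⇒ rapid intensification.

94 kt, yes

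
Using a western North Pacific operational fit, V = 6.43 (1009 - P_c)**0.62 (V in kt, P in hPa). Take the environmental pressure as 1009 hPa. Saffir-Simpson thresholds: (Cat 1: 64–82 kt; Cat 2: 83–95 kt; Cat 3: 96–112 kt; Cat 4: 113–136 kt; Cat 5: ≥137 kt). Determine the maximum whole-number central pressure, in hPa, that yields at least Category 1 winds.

Category 1 begins at V = 64 kt.
Required ΔP = (64/6.43)^(1/0.62) = 9.953^1.613 ≈ 40.70 hPa.
P_c ≤ 1009 − 40.70 = 968.30, so the highest integer P_c is 968 hPa.

968 hPa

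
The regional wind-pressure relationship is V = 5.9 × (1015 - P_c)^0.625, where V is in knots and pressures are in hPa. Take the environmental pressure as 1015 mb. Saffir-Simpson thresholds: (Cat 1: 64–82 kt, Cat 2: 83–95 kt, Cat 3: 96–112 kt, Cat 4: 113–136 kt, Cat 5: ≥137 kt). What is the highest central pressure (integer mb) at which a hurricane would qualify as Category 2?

946 mb

Category 2 begins at V = 83 kt.
Required ΔP = (83/5.9)^(1/0.625) = 14.068^1.600 ≈ 68.73 mb.
P_c ≤ 1015 − 68.73 = 946.27, so the highest integer P_c is 946 mb.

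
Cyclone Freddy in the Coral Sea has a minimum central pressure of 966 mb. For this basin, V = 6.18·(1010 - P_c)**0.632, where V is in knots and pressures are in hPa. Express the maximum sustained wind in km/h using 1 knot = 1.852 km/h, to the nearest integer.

125 km/h

ΔP = 1010 − 966 = 44 mb.
V ≈ 6.18 × 44^0.632 = 6.18 × 10.931 ≈ 67.554 kt.
67.554 × 1.852 ≈ 125.11 km/h → 125 km/h.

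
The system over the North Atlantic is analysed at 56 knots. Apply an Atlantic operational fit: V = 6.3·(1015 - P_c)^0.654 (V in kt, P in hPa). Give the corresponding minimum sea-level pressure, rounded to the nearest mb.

ΔP = (V / 6.3)^(1/0.654) = (56/6.3)^1.529.
56/6.3 = 8.889; 8.889^1.529 ≈ 28.24 mb.
P_c = 1015 − 28.24 = 986.76 ≈ 987 mb.

987 mb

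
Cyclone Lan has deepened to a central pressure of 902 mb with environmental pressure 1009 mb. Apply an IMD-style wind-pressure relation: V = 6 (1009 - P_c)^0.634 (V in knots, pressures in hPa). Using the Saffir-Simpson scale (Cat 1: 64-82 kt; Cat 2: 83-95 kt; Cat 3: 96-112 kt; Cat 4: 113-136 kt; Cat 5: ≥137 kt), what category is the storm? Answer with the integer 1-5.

ΔP = 1009 − 902 = 107 mb.
V ≈ 6 × 107^0.634 = 6 × 19.35 ≈ 116 kt.
116 kt falls in the Category 4 band.

4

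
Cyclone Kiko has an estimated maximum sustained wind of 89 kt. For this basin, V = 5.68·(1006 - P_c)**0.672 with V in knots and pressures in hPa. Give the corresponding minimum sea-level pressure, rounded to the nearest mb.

ΔP = (V / 5.68)^(1/0.672) = (89/5.68)^1.488.
89/5.68 = 15.669; 15.669^1.488 ≈ 60.03 mb.
P_c = 1006 − 60.03 = 945.97 ≈ 946 mb.

946 mb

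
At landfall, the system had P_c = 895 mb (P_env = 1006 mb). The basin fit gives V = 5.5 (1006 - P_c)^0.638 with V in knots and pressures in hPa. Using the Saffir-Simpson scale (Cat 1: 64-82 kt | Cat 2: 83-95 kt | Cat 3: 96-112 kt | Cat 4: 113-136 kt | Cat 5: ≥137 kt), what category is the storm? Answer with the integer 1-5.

ΔP = 1006 − 895 = 111 mb.
V ≈ 5.5 × 111^0.638 = 5.5 × 20.18 ≈ 111 kt.
111 kt falls in the Category 3 band.

3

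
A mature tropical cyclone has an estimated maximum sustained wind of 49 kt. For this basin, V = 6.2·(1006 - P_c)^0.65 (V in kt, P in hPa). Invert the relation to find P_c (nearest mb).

ΔP = (V / 6.2)^(1/0.65) = (49/6.2)^1.538.
49/6.2 = 7.903; 7.903^1.538 ≈ 24.06 mb.
P_c = 1006 − 24.06 = 981.94 ≈ 982 mb.

982 mb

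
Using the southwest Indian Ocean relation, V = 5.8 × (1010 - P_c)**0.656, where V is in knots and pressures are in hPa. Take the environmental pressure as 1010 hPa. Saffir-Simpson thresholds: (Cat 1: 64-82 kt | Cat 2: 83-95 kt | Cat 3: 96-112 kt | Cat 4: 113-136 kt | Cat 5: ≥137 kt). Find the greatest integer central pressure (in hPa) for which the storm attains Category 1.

971 hPa

Category 1 begins at V = 64 kt.
Required ΔP = (64/5.8)^(1/0.656) = 11.034^1.524 ≈ 38.87 hPa.
P_c ≤ 1010 − 38.87 = 971.13, so the highest integer P_c is 971 hPa.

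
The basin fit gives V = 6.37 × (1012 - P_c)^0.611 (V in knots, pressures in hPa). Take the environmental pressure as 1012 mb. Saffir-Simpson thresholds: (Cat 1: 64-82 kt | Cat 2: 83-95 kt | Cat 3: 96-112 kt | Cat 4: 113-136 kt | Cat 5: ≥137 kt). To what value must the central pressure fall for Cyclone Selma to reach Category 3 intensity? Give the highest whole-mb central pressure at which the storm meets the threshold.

927 mb

Category 3 begins at V = 96 kt.
Required ΔP = (96/6.37)^(1/0.611) = 15.071^1.637 ≈ 84.76 mb.
P_c ≤ 1012 − 84.76 = 927.24, so the highest integer P_c is 927 mb.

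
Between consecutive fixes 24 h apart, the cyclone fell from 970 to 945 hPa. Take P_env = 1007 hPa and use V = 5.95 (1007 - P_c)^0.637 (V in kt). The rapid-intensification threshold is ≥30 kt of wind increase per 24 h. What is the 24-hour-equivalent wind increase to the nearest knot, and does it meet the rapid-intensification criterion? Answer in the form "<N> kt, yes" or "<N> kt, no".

23 kt, no

V₁: ΔP = 37, V ≈ 5.95 × 37^0.637 ≈ 59.36 kt.
V₂: ΔP = 62, V ≈ 5.95 × 62^0.637 ≈ 82.47 kt.
ΔV over 24 h = 23.11 kt → 24 h equivalent = 23.11 × 24/24 ≈ 23.11 kt.
23 kt < 30 kt ⇒ not rapid intensification.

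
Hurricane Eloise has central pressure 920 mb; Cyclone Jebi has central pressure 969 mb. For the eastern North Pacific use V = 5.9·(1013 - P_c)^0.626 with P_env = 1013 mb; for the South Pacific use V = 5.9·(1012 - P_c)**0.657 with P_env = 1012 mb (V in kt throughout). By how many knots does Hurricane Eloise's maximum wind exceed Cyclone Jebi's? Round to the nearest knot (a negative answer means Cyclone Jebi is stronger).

31 kt

Hurricane Eloise: ΔP = 93; V ≈ 5.9 × 93^0.626 ≈ 100.72 kt.
Cyclone Jebi: ΔP = 43; V ≈ 5.9 × 43^0.657 ≈ 69.83 kt.
Difference ≈ 100.72 − 69.83 = 30.89 → 31 kt.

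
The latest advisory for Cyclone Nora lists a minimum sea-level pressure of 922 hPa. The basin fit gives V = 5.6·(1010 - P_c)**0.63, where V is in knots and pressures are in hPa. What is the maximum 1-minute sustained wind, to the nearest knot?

94 kt

ΔP = 1010 − 922 = 88 hPa.
88^0.63 ≈ 16.789.
V ≈ 5.6 × 16.789 ≈ 94.0 kt.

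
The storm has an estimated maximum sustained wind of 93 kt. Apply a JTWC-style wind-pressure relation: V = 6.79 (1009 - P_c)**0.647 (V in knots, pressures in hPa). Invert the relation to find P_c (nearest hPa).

952 hPa

ΔP = (V / 6.79)^(1/0.647) = (93/6.79)^1.546.
93/6.79 = 13.697; 13.697^1.546 ≈ 57.11 hPa.
P_c = 1009 − 57.11 = 951.89 ≈ 952 hPa.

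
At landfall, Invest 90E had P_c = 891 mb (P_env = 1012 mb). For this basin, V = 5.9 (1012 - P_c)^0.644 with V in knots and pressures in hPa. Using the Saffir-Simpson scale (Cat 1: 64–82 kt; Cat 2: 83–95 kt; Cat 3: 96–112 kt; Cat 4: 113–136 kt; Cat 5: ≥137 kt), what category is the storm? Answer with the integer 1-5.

4

ΔP = 1012 − 891 = 121 mb.
V ≈ 5.9 × 121^0.644 = 5.9 × 21.94 ≈ 129 kt.
129 kt falls in the Category 4 band.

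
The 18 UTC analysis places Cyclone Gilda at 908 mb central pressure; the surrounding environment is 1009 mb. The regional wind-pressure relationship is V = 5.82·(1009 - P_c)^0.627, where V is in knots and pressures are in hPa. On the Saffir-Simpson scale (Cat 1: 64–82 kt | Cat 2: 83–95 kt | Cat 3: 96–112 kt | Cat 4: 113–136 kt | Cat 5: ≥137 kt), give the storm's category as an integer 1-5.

3

ΔP = 1009 − 908 = 101 mb.
V ≈ 5.82 × 101^0.627 = 5.82 × 18.06 ≈ 105 kt.
105 kt falls in the Category 3 band.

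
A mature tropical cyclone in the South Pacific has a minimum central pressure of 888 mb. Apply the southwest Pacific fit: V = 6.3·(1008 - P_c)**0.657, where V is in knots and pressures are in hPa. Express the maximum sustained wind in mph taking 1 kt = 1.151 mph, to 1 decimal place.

ΔP = 1008 − 888 = 120 mb.
V ≈ 6.3 × 120^0.657 = 6.3 × 23.229 ≈ 146.340 kt.
146.340 × 1.151 ≈ 168.44 mph → 168.4 mph.

168.4 mph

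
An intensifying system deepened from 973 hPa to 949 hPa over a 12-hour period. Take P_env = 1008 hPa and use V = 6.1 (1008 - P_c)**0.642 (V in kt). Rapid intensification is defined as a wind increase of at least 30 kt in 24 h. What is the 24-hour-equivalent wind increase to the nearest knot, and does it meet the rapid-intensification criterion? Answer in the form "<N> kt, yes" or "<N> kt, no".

V₁: ΔP = 35, V ≈ 6.1 × 35^0.642 ≈ 59.79 kt.
V₂: ΔP = 59, V ≈ 6.1 × 59^0.642 ≈ 83.60 kt.
ΔV over 12 h = 23.81 kt → 24 h equivalent = 23.81 × 24/12 ≈ 47.62 kt.
48 kt ≥ 30 kt ⇒ rapid intensification.

48 kt, yes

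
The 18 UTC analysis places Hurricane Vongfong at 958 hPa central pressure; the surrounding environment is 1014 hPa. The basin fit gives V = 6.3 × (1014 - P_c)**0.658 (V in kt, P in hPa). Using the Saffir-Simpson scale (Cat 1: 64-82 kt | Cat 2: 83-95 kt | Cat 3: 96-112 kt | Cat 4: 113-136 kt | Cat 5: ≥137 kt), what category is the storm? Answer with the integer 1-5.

2

ΔP = 1014 − 958 = 56 hPa.
V ≈ 6.3 × 56^0.658 = 6.3 × 14.14 ≈ 89 kt.
89 kt falls in the Category 2 band.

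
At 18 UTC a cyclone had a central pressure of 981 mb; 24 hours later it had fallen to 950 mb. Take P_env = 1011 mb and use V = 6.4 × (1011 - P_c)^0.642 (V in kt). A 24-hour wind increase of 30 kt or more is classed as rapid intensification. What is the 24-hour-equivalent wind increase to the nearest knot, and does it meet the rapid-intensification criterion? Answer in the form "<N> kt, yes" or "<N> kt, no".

33 kt, yes

V₁: ΔP = 30, V ≈ 6.4 × 30^0.642 ≈ 56.82 kt.
V₂: ΔP = 61, V ≈ 6.4 × 61^0.642 ≈ 89.61 kt.
ΔV over 24 h = 32.79 kt → 24 h equivalent = 32.79 × 24/24 ≈ 32.79 kt.
33 kt ≥ 30 kt ⇒ rapid intensification.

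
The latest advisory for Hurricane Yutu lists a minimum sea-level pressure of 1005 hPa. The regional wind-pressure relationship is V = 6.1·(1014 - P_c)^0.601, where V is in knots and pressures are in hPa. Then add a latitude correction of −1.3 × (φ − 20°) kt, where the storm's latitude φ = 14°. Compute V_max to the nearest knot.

31 kt

ΔP = 1014 − 1005 = 9 hPa.
9^0.601 ≈ 3.745.
V ≈ 6.1 × 3.745 ≈ 22.8 kt.
Latitude correction: −1.3 × (14 − 20) = 7.8 kt.
Corrected V ≈ 30.6 kt → 31 kt.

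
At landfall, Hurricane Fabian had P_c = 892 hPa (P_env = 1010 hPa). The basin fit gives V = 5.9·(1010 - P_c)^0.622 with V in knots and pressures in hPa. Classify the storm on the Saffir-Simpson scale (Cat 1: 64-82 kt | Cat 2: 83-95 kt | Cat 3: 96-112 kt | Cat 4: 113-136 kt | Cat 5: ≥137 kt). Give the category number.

4

ΔP = 1010 − 892 = 118 hPa.
V ≈ 5.9 × 118^0.622 = 5.9 × 19.44 ≈ 115 kt.
115 kt falls in the Category 4 band.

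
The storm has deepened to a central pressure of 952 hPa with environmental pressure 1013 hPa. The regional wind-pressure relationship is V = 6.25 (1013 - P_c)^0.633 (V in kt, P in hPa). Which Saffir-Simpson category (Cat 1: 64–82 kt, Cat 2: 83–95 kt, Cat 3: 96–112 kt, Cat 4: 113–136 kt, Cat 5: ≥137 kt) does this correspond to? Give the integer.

2

ΔP = 1013 − 952 = 61 hPa.
V ≈ 6.25 × 61^0.633 = 6.25 × 13.49 ≈ 84 kt.
84 kt falls in the Category 2 band.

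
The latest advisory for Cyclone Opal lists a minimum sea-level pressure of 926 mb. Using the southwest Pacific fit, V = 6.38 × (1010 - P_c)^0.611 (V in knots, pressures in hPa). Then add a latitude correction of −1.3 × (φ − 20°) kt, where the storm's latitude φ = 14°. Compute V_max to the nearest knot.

ΔP = 1010 − 926 = 84 mb.
84^0.611 ≈ 14.988.
V ≈ 6.38 × 14.988 ≈ 95.6 kt.
Latitude correction: −1.3 × (14 − 20) = 7.8 kt.
Corrected V ≈ 103.4 kt → 103 kt.

103 kt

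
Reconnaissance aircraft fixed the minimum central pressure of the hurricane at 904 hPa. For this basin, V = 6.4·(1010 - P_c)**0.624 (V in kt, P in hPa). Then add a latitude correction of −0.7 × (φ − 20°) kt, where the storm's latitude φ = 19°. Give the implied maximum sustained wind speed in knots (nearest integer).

118 kt

ΔP = 1010 − 904 = 106 hPa.
106^0.624 ≈ 18.357.
V ≈ 6.4 × 18.357 ≈ 117.5 kt.
Latitude correction: −0.7 × (19 − 20) = 0.7 kt.
Corrected V ≈ 118.2 kt → 118 kt.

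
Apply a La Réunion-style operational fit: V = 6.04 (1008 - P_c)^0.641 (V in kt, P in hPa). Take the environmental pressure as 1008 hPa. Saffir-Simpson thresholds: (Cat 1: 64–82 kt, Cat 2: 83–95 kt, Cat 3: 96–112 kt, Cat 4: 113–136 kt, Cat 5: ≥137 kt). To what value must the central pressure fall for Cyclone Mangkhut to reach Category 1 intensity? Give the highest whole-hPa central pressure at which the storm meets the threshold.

Category 1 begins at V = 64 kt.
Required ΔP = (64/6.04)^(1/0.641) = 10.596^1.560 ≈ 39.75 hPa.
P_c ≤ 1008 − 39.75 = 968.25, so the highest integer P_c is 968 hPa.

968 hPa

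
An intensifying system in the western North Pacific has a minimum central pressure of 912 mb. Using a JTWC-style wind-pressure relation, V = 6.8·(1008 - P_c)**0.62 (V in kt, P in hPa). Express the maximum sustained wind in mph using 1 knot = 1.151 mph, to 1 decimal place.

ΔP = 1008 − 912 = 96 mb.
V ≈ 6.8 × 96^0.62 = 6.8 × 16.944 ≈ 115.217 kt.
115.217 × 1.151 ≈ 132.61 mph → 132.6 mph.

132.6 mph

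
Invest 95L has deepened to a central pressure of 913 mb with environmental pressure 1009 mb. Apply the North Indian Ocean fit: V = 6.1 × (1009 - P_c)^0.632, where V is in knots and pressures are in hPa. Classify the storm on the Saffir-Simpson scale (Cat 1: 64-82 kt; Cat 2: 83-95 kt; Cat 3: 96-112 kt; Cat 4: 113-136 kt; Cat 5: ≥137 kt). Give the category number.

ΔP = 1009 − 913 = 96 mb.
V ≈ 6.1 × 96^0.632 = 6.1 × 17.90 ≈ 109 kt.
109 kt falls in the Category 3 band.

3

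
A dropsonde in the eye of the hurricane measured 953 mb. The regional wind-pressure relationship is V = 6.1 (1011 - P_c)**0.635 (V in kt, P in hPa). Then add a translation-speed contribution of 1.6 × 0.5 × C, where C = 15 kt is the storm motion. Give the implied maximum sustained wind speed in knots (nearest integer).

ΔP = 1011 − 953 = 58 mb.
58^0.635 ≈ 13.176.
V ≈ 6.1 × 13.176 ≈ 80.4 kt.
Translation term: 1.6 × 0.5 × 15 = 12 kt.
Corrected V ≈ 92.4 kt → 92 kt.

92 kt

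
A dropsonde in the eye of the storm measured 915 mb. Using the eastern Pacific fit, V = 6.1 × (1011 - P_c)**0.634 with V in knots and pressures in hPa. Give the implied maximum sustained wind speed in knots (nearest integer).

110 kt

ΔP = 1011 − 915 = 96 mb.
96^0.634 ≈ 18.062.
V ≈ 6.1 × 18.062 ≈ 110.2 kt.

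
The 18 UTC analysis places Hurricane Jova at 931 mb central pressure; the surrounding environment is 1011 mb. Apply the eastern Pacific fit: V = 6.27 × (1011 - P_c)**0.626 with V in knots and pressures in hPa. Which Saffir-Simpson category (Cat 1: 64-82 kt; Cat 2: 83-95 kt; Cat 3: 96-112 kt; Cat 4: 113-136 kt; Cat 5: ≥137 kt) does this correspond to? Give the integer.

3

ΔP = 1011 − 931 = 80 mb.
V ≈ 6.27 × 80^0.626 = 6.27 × 15.54 ≈ 97 kt.
97 kt falls in the Category 3 band.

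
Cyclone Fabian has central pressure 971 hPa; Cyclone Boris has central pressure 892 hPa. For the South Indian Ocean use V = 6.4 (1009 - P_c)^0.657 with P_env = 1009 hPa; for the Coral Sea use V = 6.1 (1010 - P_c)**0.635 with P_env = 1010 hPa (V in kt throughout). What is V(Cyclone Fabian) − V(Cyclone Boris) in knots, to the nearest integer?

Cyclone Fabian: ΔP = 38; V ≈ 6.4 × 38^0.657 ≈ 69.84 kt.
Cyclone Boris: ΔP = 118; V ≈ 6.1 × 118^0.635 ≈ 126.18 kt.
Difference ≈ 69.84 − 126.18 = -56.34 → -56 kt.

-56 kt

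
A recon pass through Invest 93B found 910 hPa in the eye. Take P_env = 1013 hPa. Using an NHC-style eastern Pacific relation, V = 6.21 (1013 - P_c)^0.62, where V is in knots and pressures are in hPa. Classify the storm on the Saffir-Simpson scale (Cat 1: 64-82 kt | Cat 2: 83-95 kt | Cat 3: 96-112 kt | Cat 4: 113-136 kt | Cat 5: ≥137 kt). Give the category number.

ΔP = 1013 − 910 = 103 hPa.
V ≈ 6.21 × 103^0.62 = 6.21 × 17.70 ≈ 110 kt.
110 kt falls in the Category 3 band.

3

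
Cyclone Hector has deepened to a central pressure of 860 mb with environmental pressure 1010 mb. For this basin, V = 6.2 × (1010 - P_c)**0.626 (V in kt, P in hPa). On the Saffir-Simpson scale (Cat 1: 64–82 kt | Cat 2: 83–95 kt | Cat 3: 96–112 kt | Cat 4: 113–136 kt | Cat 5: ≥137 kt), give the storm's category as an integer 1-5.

5

ΔP = 1010 − 860 = 150 mb.
V ≈ 6.2 × 150^0.626 = 6.2 × 23.03 ≈ 143 kt.
143 kt falls in the Category 5 band.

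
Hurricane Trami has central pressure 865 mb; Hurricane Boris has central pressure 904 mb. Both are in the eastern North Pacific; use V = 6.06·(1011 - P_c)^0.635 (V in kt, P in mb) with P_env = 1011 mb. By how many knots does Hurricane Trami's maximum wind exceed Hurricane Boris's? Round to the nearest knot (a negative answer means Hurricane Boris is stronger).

26 kt

Hurricane Trami: ΔP = 146; V ≈ 6.06 × 146^0.635 ≈ 143.49 kt.
Hurricane Boris: ΔP = 107; V ≈ 6.06 × 107^0.635 ≈ 117.80 kt.
Difference ≈ 143.49 − 117.80 = 25.69 → 26 kt.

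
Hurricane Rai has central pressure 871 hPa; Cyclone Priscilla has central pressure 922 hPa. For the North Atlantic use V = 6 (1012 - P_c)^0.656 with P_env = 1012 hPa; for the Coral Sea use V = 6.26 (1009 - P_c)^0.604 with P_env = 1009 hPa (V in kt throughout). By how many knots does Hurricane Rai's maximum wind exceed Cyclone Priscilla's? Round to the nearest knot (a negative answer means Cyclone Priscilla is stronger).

61 kt

Hurricane Rai: ΔP = 141; V ≈ 6 × 141^0.656 ≈ 154.18 kt.
Cyclone Priscilla: ΔP = 87; V ≈ 6.26 × 87^0.604 ≈ 92.91 kt.
Difference ≈ 154.18 − 92.91 = 61.27 → 61 kt.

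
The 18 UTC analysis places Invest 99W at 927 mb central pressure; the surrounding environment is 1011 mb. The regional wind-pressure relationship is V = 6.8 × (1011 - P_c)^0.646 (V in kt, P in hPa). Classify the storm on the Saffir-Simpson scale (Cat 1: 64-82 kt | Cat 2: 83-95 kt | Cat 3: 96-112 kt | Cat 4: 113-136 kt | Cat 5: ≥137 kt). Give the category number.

4

ΔP = 1011 − 927 = 84 mb.
V ≈ 6.8 × 84^0.646 = 6.8 × 17.50 ≈ 119 kt.
119 kt falls in the Category 4 band.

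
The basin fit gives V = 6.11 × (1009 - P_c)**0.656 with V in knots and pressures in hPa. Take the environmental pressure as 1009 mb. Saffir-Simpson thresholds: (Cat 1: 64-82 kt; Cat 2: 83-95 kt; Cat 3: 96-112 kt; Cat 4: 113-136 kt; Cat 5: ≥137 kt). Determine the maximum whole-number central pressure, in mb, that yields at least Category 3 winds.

Category 3 begins at V = 96 kt.
Required ΔP = (96/6.11)^(1/0.656) = 15.712^1.524 ≈ 66.61 mb.
P_c ≤ 1009 − 66.61 = 942.39, so the highest integer P_c is 942 mb.

942 mb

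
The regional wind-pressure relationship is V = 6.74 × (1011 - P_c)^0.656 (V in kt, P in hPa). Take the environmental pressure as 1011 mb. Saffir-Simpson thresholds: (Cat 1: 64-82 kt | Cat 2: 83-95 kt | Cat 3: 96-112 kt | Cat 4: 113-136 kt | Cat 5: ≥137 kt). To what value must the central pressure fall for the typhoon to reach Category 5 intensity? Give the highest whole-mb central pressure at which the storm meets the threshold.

Category 5 begins at V = 137 kt.
Required ΔP = (137/6.74)^(1/0.656) = 20.326^1.524 ≈ 98.63 mb.
P_c ≤ 1011 − 98.63 = 912.37, so the highest integer P_c is 912 mb.

912 mb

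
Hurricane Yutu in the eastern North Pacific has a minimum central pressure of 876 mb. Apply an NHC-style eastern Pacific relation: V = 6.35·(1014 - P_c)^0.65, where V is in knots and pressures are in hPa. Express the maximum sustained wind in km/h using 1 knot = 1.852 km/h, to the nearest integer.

ΔP = 1014 − 876 = 138 mb.
V ≈ 6.35 × 138^0.65 = 6.35 × 24.599 ≈ 156.205 kt.
156.205 × 1.852 ≈ 289.29 km/h → 289 km/h.

289 km/h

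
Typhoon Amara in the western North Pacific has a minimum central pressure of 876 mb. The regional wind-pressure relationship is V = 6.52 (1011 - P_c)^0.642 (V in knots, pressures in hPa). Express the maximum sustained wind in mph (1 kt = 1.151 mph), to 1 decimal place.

ΔP = 1011 − 876 = 135 mb.
V ≈ 6.52 × 135^0.642 = 6.52 × 23.317 ≈ 152.027 kt.
152.027 × 1.151 ≈ 174.98 mph → 175.0 mph.

175.0 mph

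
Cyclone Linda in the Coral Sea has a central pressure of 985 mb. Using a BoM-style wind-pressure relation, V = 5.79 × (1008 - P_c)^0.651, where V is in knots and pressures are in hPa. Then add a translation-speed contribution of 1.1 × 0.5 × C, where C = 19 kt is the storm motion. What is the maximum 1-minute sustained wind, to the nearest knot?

55 kt

ΔP = 1008 − 985 = 23 mb.
23^0.651 ≈ 7.700.
V ≈ 5.79 × 7.700 ≈ 44.6 kt.
Translation term: 1.1 × 0.5 × 19 = 10.45 kt.
Corrected V ≈ 55.05 kt → 55 kt.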